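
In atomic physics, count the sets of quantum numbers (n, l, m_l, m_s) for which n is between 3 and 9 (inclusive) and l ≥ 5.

Per-shell orbital counts meeting the constraint:
n=6 → 11; n=7 → 24; n=8 → 39; n=9 → 56.
Orbitals: 11 + 24 + 39 + 56 = 130. Including both spin states (m_s = ±1/2) gives 2 × 130 = 260 states.

260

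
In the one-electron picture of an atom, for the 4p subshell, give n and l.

The leading integer gives n = 4; the letter 'p' means l = 1.

n = 4, l = 1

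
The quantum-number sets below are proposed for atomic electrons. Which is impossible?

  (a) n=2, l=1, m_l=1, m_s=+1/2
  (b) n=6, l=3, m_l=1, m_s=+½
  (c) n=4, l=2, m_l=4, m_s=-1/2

(c)

(c) has |m_l| = 4 > l = 2, violating −l ≤ m_l ≤ l.
The remaining sets (a), (b) satisfy all four rules.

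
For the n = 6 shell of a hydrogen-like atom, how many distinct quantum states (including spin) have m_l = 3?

The n = 6 shell has l = 0 through 5; check each.
Contributions: l=3 → 1; l=4 → 1; l=5 → 1.
Orbitals: 1 + 1 + 1 = 3. Each orbital carries two spin states, so 3 × 2 = 6 states.

6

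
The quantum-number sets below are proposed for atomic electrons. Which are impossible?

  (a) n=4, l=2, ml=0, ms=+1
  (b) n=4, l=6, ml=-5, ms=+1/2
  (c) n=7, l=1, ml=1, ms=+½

(a) and (b)

(a) has ms = +1, but an electron's spin must be ±1/2.
(b) has l = 6 ≥ n = 4, violating 0 ≤ l ≤ n−1.
The remaining set (c) satisfies all four rules.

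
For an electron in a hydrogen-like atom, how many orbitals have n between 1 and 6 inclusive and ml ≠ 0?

Per-shell orbital counts meeting the constraint:
n=2 → 2; n=3 → 6; n=4 → 12; n=5 → 20; n=6 → 30.
Total orbitals: 2 + 6 + 12 + 20 + 30 = 70.

70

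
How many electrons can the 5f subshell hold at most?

14

A subshell with l = 3 has 2l+1 = 7 orbitals, each holding 2 electrons (spin ±1/2), so 7 × 2 = 14.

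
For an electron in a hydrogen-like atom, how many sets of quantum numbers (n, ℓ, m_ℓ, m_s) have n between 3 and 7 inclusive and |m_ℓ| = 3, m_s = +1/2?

20

Per-shell orbital counts meeting the constraint:
n=4 → 2; n=5 → 4; n=6 → 6; n=7 → 8.
Orbitals: 2 + 4 + 6 + 8 = 20. With m_s fixed to +1/2 there is one state per orbital, so 20 states.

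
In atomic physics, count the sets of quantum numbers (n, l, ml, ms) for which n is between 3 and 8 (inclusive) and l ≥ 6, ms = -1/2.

41

Work shell by shell — for each n, count the (l, ml) pairs that satisfy l ≥ 6:
n=7 → 13; n=8 → 28.
Orbitals: 13 + 28 = 41. With ms fixed to -1/2 there is one state per orbital, so 41 states.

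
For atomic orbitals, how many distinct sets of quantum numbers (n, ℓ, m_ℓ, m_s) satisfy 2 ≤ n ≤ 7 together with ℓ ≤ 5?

For each n in the range, tally the orbitals obeying ℓ ≤ 5:
n=2 → 4; n=3 → 9; n=4 → 16; n=5 → 25; n=6 → 36; n=7 → 36.
Orbitals: 4 + 9 + 16 + 25 + 36 + 36 = 126. Including both spin states (m_s = ±1/2) gives 2 × 126 = 252 states.

252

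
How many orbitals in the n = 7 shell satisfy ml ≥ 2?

15

Go through l = 0, …, 6 (the values permitted for n = 7).
Per l-value: l=2 → 1; l=3 → 2; l=4 → 3; l=5 → 4; l=6 → 5.
Total orbitals: 1 + 2 + 3 + 4 + 5 = 15.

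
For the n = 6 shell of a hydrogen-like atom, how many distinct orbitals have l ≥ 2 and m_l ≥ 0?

18

The (l, m_l) pairs meeting l ≥ 2 and m_l ≥ 0 give: l=2 → 3; l=3 → 4; l=4 → 5; l=5 → 6.
Total orbitals: 3 + 4 + 5 + 6 = 18.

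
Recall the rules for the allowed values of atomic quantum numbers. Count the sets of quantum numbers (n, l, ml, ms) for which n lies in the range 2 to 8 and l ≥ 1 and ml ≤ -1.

168

Count contributing orbitals for each principal shell:
n=2 → 1; n=3 → 3; n=4 → 6; n=5 → 10; n=6 → 15; n=7 → 21; n=8 → 28.
Orbitals: 1 + 3 + 6 + 10 + 15 + 21 + 28 = 84. Including both spin states (ms = ±1/2) gives 2 × 84 = 168 states.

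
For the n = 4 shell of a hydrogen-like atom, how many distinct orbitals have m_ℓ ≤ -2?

3

For n = 4, ℓ ranges over 0 … 3.
The (ℓ, m_ℓ) pairs meeting m_ℓ ≤ -2 give: ℓ=2 → 1; ℓ=3 → 2.
Total orbitals: 1 + 2 = 3.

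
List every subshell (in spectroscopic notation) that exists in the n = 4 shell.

For n = 4, l runs from 0 to 3. In spectroscopic notation l = 0,1,2,… ↔ s,p,d,f,g,h,i, so the subshells are 4s, 4p, 4d, 4f.

4s, 4p, 4d, 4f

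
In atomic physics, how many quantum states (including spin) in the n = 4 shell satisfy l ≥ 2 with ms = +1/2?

12

The n = 4 shell has l = 0 through 3; check each.
Contributions: l=2 → 5; l=3 → 7.
Orbitals: 5 + 7 = 12. With ms fixed to a single value there is one state per orbital, giving 12 states.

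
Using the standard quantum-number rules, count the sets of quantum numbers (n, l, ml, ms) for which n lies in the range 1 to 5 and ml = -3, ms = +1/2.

Treat each shell separately and count matching orbitals:
n=4 → 1; n=5 → 2.
Orbitals: 1 + 2 = 3. With ms fixed to +1/2 there is one state per orbital, so 3 states.

3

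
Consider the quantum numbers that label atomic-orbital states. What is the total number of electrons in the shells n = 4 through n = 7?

Shell n has n² orbitals: 4²=16 + 5²=25 + 6²=36 + 7²=49 = 126 orbitals.
Two spin states per orbital: 2 × 126 = 252 electrons.

252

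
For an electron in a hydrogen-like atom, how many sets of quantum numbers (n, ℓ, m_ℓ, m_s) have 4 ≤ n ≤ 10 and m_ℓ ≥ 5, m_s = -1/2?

35

For each n in the range, tally the orbitals obeying m_ℓ ≥ 5:
n=6 → 1; n=7 → 3; n=8 → 6; n=9 → 10; n=10 → 15.
Orbitals: 1 + 3 + 6 + 10 + 15 = 35. With m_s fixed to -1/2 there is one state per orbital, so 35 states.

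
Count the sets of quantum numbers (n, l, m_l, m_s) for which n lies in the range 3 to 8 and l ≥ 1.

386

Work shell by shell — for each n, count the (l, m_l) pairs that satisfy l ≥ 1:
n=3 → 8; n=4 → 15; n=5 → 24; n=6 → 35; n=7 → 48; n=8 → 63.
Orbitals: 8 + 15 + 24 + 35 + 48 + 63 = 193. Including both spin states (m_s = ±1/2) gives 2 × 193 = 386 states.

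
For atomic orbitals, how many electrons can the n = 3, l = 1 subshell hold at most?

6

A subshell with l = 1 has 2l+1 = 3 orbitals, each holding 2 electrons (spin ±1/2), so 3 × 2 = 6.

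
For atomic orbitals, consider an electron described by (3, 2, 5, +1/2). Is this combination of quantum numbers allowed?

No

The magnetic quantum number must satisfy −l ≤ m_l ≤ l. With l = 2, m_l can only be -2, -1, 0, 1, 2, so m_l = 5 is forbidden.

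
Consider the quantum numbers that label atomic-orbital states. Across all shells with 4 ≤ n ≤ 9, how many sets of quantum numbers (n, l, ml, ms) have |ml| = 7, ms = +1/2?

6

For each n in the range, tally the orbitals obeying |ml| = 7:
n=8 → 2; n=9 → 4.
Orbitals: 2 + 4 = 6. With ms fixed to +1/2 there is one state per orbital, so 6 states.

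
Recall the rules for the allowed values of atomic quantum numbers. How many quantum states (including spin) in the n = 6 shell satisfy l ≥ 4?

40

With n = 6 the allowed l are 0, 1, …, 5.
Per l-value: l=4 → 9; l=5 → 11.
Orbitals: 9 + 11 = 20. Each orbital carries two spin states, so 20 × 2 = 40 states.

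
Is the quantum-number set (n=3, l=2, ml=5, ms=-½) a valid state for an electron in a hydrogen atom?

The magnetic quantum number must satisfy −l ≤ ml ≤ l. With l = 2, ml can only be -2, -1, 0, 1, 2, so ml = 5 is forbidden.

No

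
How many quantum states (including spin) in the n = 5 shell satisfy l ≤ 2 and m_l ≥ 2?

For n = 5, l ranges over 0 … 4.
The (l, m_l) pairs meeting l ≤ 2 and m_l ≥ 2 give: l=2 → 1.
Orbitals: 1. Each orbital carries two spin states, so 1 × 2 = 2 states.

2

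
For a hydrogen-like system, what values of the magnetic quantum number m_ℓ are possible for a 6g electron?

-4, -3, -2, -1, 0, 1, 2, 3, 4

The 6g subshell has ℓ = 4, and m_ℓ takes every integer from −ℓ to +ℓ. With ℓ = 4 that gives the 9 values -4, -3, -2, -1, 0, 1, 2, 3, 4.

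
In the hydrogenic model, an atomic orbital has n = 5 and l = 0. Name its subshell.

5s

l = 0 corresponds to the letter 's', so the subshell is 5s.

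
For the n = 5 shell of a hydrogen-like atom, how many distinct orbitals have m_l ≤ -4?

1

The n = 5 shell has l = 0 through 4; check each.
The (l, m_l) pairs meeting m_l ≤ -4 give: l=4 → 1.
Total orbitals: 1.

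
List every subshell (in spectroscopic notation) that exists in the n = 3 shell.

3s, 3p, 3d

For n = 3, ℓ runs from 0 to 2. In spectroscopic notation ℓ = 0,1,2,… ↔ s,p,d,f,g,h,i, so the subshells are 3s, 3p, 3d.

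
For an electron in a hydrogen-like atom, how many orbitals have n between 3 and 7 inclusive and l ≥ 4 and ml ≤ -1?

Per-shell orbital counts meeting the constraint:
n=5 → 4; n=6 → 9; n=7 → 15.
Total orbitals: 4 + 9 + 15 = 28.

28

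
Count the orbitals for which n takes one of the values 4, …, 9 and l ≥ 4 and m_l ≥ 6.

Go shell by shell, enumerating (l, m_l) with l ≥ 4 and m_l ≥ 6:
n=7 → 1; n=8 → 3; n=9 → 6.
Total orbitals: 1 + 3 + 6 = 10.

10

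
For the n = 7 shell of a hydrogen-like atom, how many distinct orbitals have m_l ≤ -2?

For n = 7, l ranges over 0 … 6.
Per l-value: l=2 → 1; l=3 → 2; l=4 → 3; l=5 → 4; l=6 → 5.
Total orbitals: 1 + 2 + 3 + 4 + 5 = 15.

15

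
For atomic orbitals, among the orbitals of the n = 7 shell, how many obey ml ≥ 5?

3

The n = 7 shell has l = 0 through 6; check each.
Contributions: l=5 → 1; l=6 → 2.
Total orbitals: 1 + 2 = 3.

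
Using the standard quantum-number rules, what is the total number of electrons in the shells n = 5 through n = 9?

Shell n has n² orbitals: 5²=25 + 6²=36 + 7²=49 + 8²=64 + 9²=81 = 255 orbitals.
Two spin states per orbital: 2 × 255 = 510 electrons.

510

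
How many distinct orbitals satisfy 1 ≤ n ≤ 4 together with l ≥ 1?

26

For each n in the range, tally the orbitals obeying l ≥ 1:
n=2 → 3; n=3 → 8; n=4 → 15.
Total orbitals: 3 + 8 + 15 = 26.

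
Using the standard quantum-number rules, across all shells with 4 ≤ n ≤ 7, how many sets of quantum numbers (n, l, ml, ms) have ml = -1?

Go shell by shell, enumerating (l, ml) with ml = -1:
n=4 → 3; n=5 → 4; n=6 → 5; n=7 → 6.
Orbitals: 3 + 4 + 5 + 6 = 18. Including both spin states (ms = ±1/2) gives 2 × 18 = 36 states.

36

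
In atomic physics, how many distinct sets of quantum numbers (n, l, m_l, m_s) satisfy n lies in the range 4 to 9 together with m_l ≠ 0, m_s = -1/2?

232

Per-shell orbital counts meeting the constraint:
n=4 → 12; n=5 → 20; n=6 → 30; n=7 → 42; n=8 → 56; n=9 → 72.
Orbitals: 12 + 20 + 30 + 42 + 56 + 72 = 232. With m_s fixed to -1/2 there is one state per orbital, so 232 states.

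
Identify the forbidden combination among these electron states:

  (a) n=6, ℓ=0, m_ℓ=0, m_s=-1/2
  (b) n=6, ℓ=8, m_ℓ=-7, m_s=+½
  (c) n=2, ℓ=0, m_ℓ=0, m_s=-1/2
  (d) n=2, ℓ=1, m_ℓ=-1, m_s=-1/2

(b)

(b) has ℓ = 8 ≥ n = 6, violating 0 ≤ ℓ ≤ n−1.
The remaining sets (a), (c), (d) satisfy all four rules.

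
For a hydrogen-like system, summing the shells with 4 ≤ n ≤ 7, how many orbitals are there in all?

Shell n has n² orbitals: 4²=16 + 5²=25 + 6²=36 + 7²=49 = 126 orbitals.

126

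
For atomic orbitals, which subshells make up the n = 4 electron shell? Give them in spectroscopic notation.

4s, 4p, 4d, 4f

For n = 4, ℓ runs from 0 to 3. In spectroscopic notation ℓ = 0,1,2,… ↔ s,p,d,f,g,h,i, so the subshells are 4s, 4p, 4d, 4f.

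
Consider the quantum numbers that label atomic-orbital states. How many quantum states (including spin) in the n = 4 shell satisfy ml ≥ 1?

For n = 4, l ranges over 0 … 3.
The (l, ml) pairs meeting ml ≥ 1 give: l=1 → 1; l=2 → 2; l=3 → 3.
Orbitals: 1 + 2 + 3 = 6. Each orbital carries two spin states, so 6 × 2 = 12 states.

12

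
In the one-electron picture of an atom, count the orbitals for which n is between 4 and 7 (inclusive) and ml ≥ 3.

For each n in the range, tally the orbitals obeying ml ≥ 3:
n=4 → 1; n=5 → 3; n=6 → 6; n=7 → 10.
Total orbitals: 1 + 3 + 6 + 10 = 20.

20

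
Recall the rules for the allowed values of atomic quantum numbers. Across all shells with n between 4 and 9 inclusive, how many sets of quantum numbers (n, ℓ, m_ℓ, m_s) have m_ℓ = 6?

Count contributing orbitals for each principal shell:
n=7 → 1; n=8 → 2; n=9 → 3.
Orbitals: 1 + 2 + 3 = 6. Including both spin states (m_s = ±1/2) gives 2 × 6 = 12 states.

12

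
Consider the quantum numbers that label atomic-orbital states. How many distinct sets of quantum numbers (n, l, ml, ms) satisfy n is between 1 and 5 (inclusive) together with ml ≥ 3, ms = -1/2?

4

Per-shell orbital counts meeting the constraint:
n=4 → 1; n=5 → 3.
Orbitals: 1 + 3 = 4. With ms fixed to -1/2 there is one state per orbital, so 4 states.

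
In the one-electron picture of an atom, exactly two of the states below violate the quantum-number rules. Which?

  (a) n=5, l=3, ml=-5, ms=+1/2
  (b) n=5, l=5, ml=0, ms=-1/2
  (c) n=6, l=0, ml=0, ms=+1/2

(a) has |ml| = 5 > l = 3, violating −l ≤ ml ≤ l.
(b) has l = 5 ≥ n = 5, violating 0 ≤ l ≤ n−1.
The remaining set (c) satisfies all four rules.

(a) and (b)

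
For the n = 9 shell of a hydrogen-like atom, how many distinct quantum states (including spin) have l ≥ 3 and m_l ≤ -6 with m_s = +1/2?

The n = 9 shell has l = 0 through 8; check each.
Orbitals with l ≥ 3 and m_l ≤ -6, by l: l=6 → 1; l=7 → 2; l=8 → 3.
Orbitals: 1 + 2 + 3 = 6. With m_s fixed to a single value there is one state per orbital, giving 6 states.

6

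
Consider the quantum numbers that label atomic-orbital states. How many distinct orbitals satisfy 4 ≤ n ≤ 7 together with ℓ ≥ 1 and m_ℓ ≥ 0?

70

Work shell by shell — for each n, count the (ℓ, m_ℓ) pairs that satisfy ℓ ≥ 1 and m_ℓ ≥ 0:
n=4 → 9; n=5 → 14; n=6 → 20; n=7 → 27.
Total orbitals: 9 + 14 + 20 + 27 = 70.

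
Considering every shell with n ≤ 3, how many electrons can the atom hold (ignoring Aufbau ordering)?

Total orbitals = 1² + 2² + 3² = 14. Doubling for spin gives 28 electrons.

28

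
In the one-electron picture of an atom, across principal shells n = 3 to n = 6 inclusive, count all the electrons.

Shell n has n² orbitals: 3²=9 + 4²=16 + 5²=25 + 6²=36 = 86 orbitals.
Two spin states per orbital: 2 × 86 = 172 electrons.

172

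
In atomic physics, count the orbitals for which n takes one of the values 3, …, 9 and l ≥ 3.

217

Count contributing orbitals for each principal shell:
n=4 → 7; n=5 → 16; n=6 → 27; n=7 → 40; n=8 → 55; n=9 → 72.
Total orbitals: 7 + 16 + 27 + 40 + 55 + 72 = 217.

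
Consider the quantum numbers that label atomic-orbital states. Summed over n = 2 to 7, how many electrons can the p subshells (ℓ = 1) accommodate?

A p subshell (ℓ = 1) exists for every n ≥ 2, so shells n = 2, 3, 4, 5, 6, 7 each contribute one — 6 subshells.
Since each p subshell holds 2(2·1+1) = 6 electrons, the total is 6 × 6 = 36.

36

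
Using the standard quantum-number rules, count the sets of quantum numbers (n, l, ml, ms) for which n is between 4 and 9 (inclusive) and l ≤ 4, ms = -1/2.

Work shell by shell — for each n, count the (l, ml) pairs that satisfy l ≤ 4:
n=4 → 16; n=5 → 25; n=6 → 25; n=7 → 25; n=8 → 25; n=9 → 25.
Orbitals: 16 + 25 + 25 + 25 + 25 + 25 = 141. With ms fixed to -1/2 there is one state per orbital, so 141 states.

141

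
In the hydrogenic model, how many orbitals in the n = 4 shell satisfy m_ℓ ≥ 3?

With n = 4 the allowed ℓ are 0, 1, …, 3.
Per ℓ-value: ℓ=3 → 1.
Total orbitals: 1.

1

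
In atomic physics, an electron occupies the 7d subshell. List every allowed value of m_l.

-2, -1, 0, 1, 2

The 7d subshell has l = 2, and m_l takes every integer from −l to +l. With l = 2 that gives the 5 values -2, -1, 0, 1, 2.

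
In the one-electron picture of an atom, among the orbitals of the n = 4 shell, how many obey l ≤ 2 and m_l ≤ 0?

6

For n = 4, l ranges over 0 … 3.
Contributions: l=0 → 1; l=1 → 2; l=2 → 3.
Total orbitals: 1 + 2 + 3 = 6.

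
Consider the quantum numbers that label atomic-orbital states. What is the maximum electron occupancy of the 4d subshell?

A subshell with l = 2 has 2l+1 = 5 orbitals, each holding 2 electrons (spin ±1/2), so 5 × 2 = 10.

10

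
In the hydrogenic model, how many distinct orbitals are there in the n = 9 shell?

The n = 9 shell contains n² = 9² = 81 orbitals.

81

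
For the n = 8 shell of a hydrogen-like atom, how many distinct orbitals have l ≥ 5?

The n = 8 shell has l = 0 through 7; check each.
Orbitals with l ≥ 5, by l: l=5 → 11; l=6 → 13; l=7 → 15.
Total orbitals: 11 + 13 + 15 = 39.

39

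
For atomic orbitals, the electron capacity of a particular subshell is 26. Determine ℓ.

2(2ℓ+1) = 26 ⇒ 2ℓ+1 = 13 ⇒ ℓ = 6.

ℓ = 6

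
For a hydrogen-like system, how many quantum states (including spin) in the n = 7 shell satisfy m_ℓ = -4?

The n = 7 shell has ℓ = 0 through 6; check each.
Contributions: ℓ=4 → 1; ℓ=5 → 1; ℓ=6 → 1.
Orbitals: 1 + 1 + 1 = 3. Each orbital carries two spin states, so 3 × 2 = 6 states.

6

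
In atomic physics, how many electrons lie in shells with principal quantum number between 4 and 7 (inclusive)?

Shell n has n² orbitals: 4²=16 + 5²=25 + 6²=36 + 7²=49 = 126 orbitals.
Two spin states per orbital: 2 × 126 = 252 electrons.

252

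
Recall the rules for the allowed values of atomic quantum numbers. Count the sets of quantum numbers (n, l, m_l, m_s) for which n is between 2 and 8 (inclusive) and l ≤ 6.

376

Work shell by shell — for each n, count the (l, m_l) pairs that satisfy l ≤ 6:
n=2 → 4; n=3 → 9; n=4 → 16; n=5 → 25; n=6 → 36; n=7 → 49; n=8 → 49.
Orbitals: 4 + 9 + 16 + 25 + 36 + 49 + 49 = 188. Including both spin states (m_s = ±1/2) gives 2 × 188 = 376 states.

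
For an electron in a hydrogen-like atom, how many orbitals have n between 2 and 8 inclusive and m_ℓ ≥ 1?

84

Count contributing orbitals for each principal shell:
n=2 → 1; n=3 → 3; n=4 → 6; n=5 → 10; n=6 → 15; n=7 → 21; n=8 → 28.
Total orbitals: 1 + 3 + 6 + 10 + 15 + 21 + 28 = 84.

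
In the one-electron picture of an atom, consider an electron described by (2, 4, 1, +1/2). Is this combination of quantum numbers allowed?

No

The orbital quantum number must satisfy 0 ≤ l ≤ n−1. With n = 2 the allowed l values are 0, 1, so l = 4 is out of range.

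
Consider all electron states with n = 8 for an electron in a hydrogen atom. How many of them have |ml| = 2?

For n = 8, l ranges over 0 … 7.
Contributions: l=2 → 2; l=3 → 2; l=4 → 2; l=5 → 2; l=6 → 2; l=7 → 2.
Orbitals: 2 + 2 + 2 + 2 + 2 + 2 = 12. Each orbital carries two spin states, so 12 × 2 = 24 states.

24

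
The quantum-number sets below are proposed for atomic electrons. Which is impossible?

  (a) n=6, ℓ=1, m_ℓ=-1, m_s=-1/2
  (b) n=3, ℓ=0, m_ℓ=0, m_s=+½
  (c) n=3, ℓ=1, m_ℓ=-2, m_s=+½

(c)

(c) has |m_ℓ| = 2 > ℓ = 1, violating −ℓ ≤ m_ℓ ≤ ℓ.
The remaining sets (a), (b) satisfy all four rules.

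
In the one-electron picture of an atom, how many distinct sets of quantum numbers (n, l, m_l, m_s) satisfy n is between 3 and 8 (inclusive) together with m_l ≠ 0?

Work shell by shell — for each n, count the (l, m_l) pairs that satisfy m_l ≠ 0:
n=3 → 6; n=4 → 12; n=5 → 20; n=6 → 30; n=7 → 42; n=8 → 56.
Orbitals: 6 + 12 + 20 + 30 + 42 + 56 = 166. Including both spin states (m_s = ±1/2) gives 2 × 166 = 332 states.

332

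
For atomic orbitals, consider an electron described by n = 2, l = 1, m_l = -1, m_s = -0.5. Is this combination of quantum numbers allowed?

Yes

n = 2 is a positive integer. l = 1 satisfies 0 ≤ l ≤ n−1 = 1. m_l = -1 lies in the range −l … +l (here −1 … 1). m_s = -1/2 is one of ±1/2.
All four constraints are satisfied.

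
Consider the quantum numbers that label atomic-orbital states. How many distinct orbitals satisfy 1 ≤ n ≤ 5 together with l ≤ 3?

46

Treat each shell separately and count matching orbitals:
n=1 → 1; n=2 → 4; n=3 → 9; n=4 → 16; n=5 → 16.
Total orbitals: 1 + 4 + 9 + 16 + 16 = 46.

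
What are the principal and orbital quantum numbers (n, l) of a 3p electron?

The leading integer gives n = 3; the letter 'p' means l = 1.

n = 3, l = 1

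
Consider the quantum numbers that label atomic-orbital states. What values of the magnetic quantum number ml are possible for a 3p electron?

The 3p subshell has l = 1, and ml takes every integer from −l to +l. With l = 1 that gives the 3 values -1, 0, 1.

-1, 0, 1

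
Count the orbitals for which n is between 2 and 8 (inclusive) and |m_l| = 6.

6

Treat each shell separately and count matching orbitals:
n=7 → 2; n=8 → 4.
Total orbitals: 2 + 4 = 6.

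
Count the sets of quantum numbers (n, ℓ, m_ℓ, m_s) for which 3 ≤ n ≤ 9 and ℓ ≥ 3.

Work shell by shell — for each n, count the (ℓ, m_ℓ) pairs that satisfy ℓ ≥ 3:
n=4 → 7; n=5 → 16; n=6 → 27; n=7 → 40; n=8 → 55; n=9 → 72.
Orbitals: 7 + 16 + 27 + 40 + 55 + 72 = 217. Including both spin states (m_s = ±1/2) gives 2 × 217 = 434 states.

434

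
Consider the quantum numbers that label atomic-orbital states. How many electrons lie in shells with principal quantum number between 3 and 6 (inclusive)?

172

Shell n has n² orbitals: 3²=9 + 4²=16 + 5²=25 + 6²=36 = 86 orbitals.
Two spin states per orbital: 2 × 86 = 172 electrons.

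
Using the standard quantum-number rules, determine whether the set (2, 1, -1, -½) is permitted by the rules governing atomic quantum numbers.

Allowed

n = 2 is a positive integer. ℓ = 1 satisfies 0 ≤ ℓ ≤ n−1 = 1. m_ℓ = -1 lies in the range −ℓ … +ℓ (here −1 … 1). m_s = -1/2 is one of ±1/2.
All four constraints are satisfied.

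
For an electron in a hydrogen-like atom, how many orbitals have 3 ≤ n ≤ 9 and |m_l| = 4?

30

Per-shell orbital counts meeting the constraint:
n=5 → 2; n=6 → 4; n=7 → 6; n=8 → 8; n=9 → 10.
Total orbitals: 2 + 4 + 6 + 8 + 10 = 30.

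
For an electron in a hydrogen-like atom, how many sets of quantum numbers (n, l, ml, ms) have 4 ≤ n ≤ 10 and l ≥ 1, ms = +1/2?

Work shell by shell — for each n, count the (l, ml) pairs that satisfy l ≥ 1:
n=4 → 15; n=5 → 24; n=6 → 35; n=7 → 48; n=8 → 63; n=9 → 80; n=10 → 99.
Orbitals: 15 + 24 + 35 + 48 + 63 + 80 + 99 = 364. With ms fixed to +1/2 there is one state per orbital, so 364 states.

364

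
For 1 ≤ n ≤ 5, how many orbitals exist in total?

Total orbitals = 1² + 2² + 3² + 4² + 5² = 55.

55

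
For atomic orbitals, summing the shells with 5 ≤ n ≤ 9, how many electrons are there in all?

510

Shell n has n² orbitals: 5²=25 + 6²=36 + 7²=49 + 8²=64 + 9²=81 = 255 orbitals.
Two spin states per orbital: 2 × 255 = 510 electrons.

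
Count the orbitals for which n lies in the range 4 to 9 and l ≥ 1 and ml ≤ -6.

10

For each n in the range, tally the orbitals obeying l ≥ 1 and ml ≤ -6:
n=7 → 1; n=8 → 3; n=9 → 6.
Total orbitals: 1 + 3 + 6 = 10.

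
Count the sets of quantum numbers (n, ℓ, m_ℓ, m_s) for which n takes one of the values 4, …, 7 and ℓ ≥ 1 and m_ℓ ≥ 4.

20

Treat each shell separately and count matching orbitals:
n=5 → 1; n=6 → 3; n=7 → 6.
Orbitals: 1 + 3 + 6 = 10. Including both spin states (m_s = ±1/2) gives 2 × 10 = 20 states.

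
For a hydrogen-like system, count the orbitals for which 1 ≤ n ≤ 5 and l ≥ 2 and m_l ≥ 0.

22

Per-shell orbital counts meeting the constraint:
n=3 → 3; n=4 → 7; n=5 → 12.
Total orbitals: 3 + 7 + 12 = 22.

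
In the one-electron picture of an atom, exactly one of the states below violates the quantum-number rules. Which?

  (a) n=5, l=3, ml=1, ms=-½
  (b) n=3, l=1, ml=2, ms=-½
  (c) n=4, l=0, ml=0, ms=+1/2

(b)

(b) has |ml| = 2 > l = 1, violating −l ≤ ml ≤ l.
The remaining sets (a), (c) satisfy all four rules.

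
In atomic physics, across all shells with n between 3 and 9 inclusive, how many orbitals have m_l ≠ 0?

238

Per-shell orbital counts meeting the constraint:
n=3 → 6; n=4 → 12; n=5 → 20; n=6 → 30; n=7 → 42; n=8 → 56; n=9 → 72.
Total orbitals: 6 + 12 + 20 + 30 + 42 + 56 + 72 = 238.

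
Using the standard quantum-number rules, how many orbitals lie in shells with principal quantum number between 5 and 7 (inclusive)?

110

Shell n has n² orbitals: 5²=25 + 6²=36 + 7²=49 = 110 orbitals.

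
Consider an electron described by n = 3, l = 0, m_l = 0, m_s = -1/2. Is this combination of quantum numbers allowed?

n = 3 is a positive integer. l = 0 satisfies 0 ≤ l ≤ n−1 = 2. m_l = 0 lies in the range −l … +l (here 0). m_s = -1/2 is one of ±1/2.
All four constraints are satisfied.

Allowed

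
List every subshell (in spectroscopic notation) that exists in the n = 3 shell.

For n = 3, ℓ runs from 0 to 2. In spectroscopic notation ℓ = 0,1,2,… ↔ s,p,d,f,g,h,i, so the subshells are 3s, 3p, 3d.

3s, 3p, 3d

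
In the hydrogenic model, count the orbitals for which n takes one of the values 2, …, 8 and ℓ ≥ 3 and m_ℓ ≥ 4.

Per-shell orbital counts meeting the constraint:
n=5 → 1; n=6 → 3; n=7 → 6; n=8 → 10.
Total orbitals: 1 + 3 + 6 + 10 = 20.

20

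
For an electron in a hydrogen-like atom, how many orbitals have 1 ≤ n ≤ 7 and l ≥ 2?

115

Work shell by shell — for each n, count the (l, m_l) pairs that satisfy l ≥ 2:
n=3 → 5; n=4 → 12; n=5 → 21; n=6 → 32; n=7 → 45.
Total orbitals: 5 + 12 + 21 + 32 + 45 = 115.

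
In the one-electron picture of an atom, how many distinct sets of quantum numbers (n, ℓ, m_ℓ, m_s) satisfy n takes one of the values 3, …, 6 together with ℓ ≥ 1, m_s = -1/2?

For each n in the range, tally the orbitals obeying ℓ ≥ 1:
n=3 → 8; n=4 → 15; n=5 → 24; n=6 → 35.
Orbitals: 8 + 15 + 24 + 35 = 82. With m_s fixed to -1/2 there is one state per orbital, so 82 states.

82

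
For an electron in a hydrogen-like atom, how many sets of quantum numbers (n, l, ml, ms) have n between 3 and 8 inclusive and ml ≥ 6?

8

Count contributing orbitals for each principal shell:
n=7 → 1; n=8 → 3.
Orbitals: 1 + 3 = 4. Including both spin states (ms = ±1/2) gives 2 × 4 = 8 states.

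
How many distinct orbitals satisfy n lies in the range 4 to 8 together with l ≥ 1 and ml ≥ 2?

55

Count contributing orbitals for each principal shell:
n=4 → 3; n=5 → 6; n=6 → 10; n=7 → 15; n=8 → 21.
Total orbitals: 3 + 6 + 10 + 15 + 21 = 55.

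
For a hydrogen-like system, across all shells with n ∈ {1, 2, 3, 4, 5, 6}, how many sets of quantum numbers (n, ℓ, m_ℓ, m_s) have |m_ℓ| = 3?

Count contributing orbitals for each principal shell:
n=4 → 2; n=5 → 4; n=6 → 6.
Orbitals: 2 + 4 + 6 = 12. Including both spin states (m_s = ±1/2) gives 2 × 12 = 24 states.

24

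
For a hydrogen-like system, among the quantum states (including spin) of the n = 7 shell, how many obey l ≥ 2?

90

The n = 7 shell has l = 0 through 6; check each.
Per l-value: l=2 → 5; l=3 → 7; l=4 → 9; l=5 → 11; l=6 → 13.
Orbitals: 5 + 7 + 9 + 11 + 13 = 45. Each orbital carries two spin states, so 45 × 2 = 90 states.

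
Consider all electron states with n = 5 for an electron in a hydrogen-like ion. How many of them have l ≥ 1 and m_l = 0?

Go through l = 0, …, 4 (the values permitted for n = 5).
Orbitals with l ≥ 1 and m_l = 0, by l: l=1 → 1; l=2 → 1; l=3 → 1; l=4 → 1.
Orbitals: 1 + 1 + 1 + 1 = 4. Each orbital carries two spin states, so 4 × 2 = 8 states.

8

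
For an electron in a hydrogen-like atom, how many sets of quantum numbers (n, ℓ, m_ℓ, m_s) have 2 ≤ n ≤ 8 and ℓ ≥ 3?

Work shell by shell — for each n, count the (ℓ, m_ℓ) pairs that satisfy ℓ ≥ 3:
n=4 → 7; n=5 → 16; n=6 → 27; n=7 → 40; n=8 → 55.
Orbitals: 7 + 16 + 27 + 40 + 55 = 145. Including both spin states (m_s = ±1/2) gives 2 × 145 = 290 states.

290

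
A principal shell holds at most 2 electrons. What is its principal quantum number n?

2n² = 2 ⇒ n² = 1 ⇒ n = 1.

n = 1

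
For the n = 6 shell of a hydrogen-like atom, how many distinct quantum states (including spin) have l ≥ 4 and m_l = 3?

For n = 6, l ranges over 0 … 5.
Contributions: l=4 → 1; l=5 → 1.
Orbitals: 1 + 1 = 2. Each orbital carries two spin states, so 2 × 2 = 4 states.

4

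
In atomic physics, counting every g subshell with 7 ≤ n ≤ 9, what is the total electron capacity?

A g subshell (l = 4) exists for every n ≥ 5, so shells n = 7, 8, 9 each contribute one — 3 subshells.
Since each g subshell holds 2(2·4+1) = 18 electrons, the total is 3 × 18 = 54.

54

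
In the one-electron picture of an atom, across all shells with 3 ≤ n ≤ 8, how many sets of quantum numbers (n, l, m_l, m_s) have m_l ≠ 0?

Per-shell orbital counts meeting the constraint:
n=3 → 6; n=4 → 12; n=5 → 20; n=6 → 30; n=7 → 42; n=8 → 56.
Orbitals: 6 + 12 + 20 + 30 + 42 + 56 = 166. Including both spin states (m_s = ±1/2) gives 2 × 166 = 332 states.

332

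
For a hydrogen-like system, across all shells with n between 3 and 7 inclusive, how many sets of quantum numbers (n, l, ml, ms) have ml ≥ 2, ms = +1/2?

Treat each shell separately and count matching orbitals:
n=3 → 1; n=4 → 3; n=5 → 6; n=6 → 10; n=7 → 15.
Orbitals: 1 + 3 + 6 + 10 + 15 = 35. With ms fixed to +1/2 there is one state per orbital, so 35 states.

35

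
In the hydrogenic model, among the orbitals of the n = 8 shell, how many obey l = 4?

With n = 8 the allowed l are 0, 1, …, 7.
Per l-value: l=4 → 9.
Total orbitals: 9.

9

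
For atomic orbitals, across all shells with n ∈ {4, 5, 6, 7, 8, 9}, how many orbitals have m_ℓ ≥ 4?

35

Go shell by shell, enumerating (ℓ, m_ℓ) with m_ℓ ≥ 4:
n=5 → 1; n=6 → 3; n=7 → 6; n=8 → 10; n=9 → 15.
Total orbitals: 1 + 3 + 6 + 10 + 15 = 35.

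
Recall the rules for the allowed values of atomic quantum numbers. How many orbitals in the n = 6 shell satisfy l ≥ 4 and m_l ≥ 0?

11

For n = 6, l ranges over 0 … 5.
Orbitals with l ≥ 4 and m_l ≥ 0, by l: l=4 → 5; l=5 → 6.
Total orbitals: 5 + 6 = 11.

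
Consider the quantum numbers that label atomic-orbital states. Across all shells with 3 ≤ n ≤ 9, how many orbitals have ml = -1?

35

Count contributing orbitals for each principal shell:
n=3 → 2; n=4 → 3; n=5 → 4; n=6 → 5; n=7 → 6; n=8 → 7; n=9 → 8.
Total orbitals: 2 + 3 + 4 + 5 + 6 + 7 + 8 = 35.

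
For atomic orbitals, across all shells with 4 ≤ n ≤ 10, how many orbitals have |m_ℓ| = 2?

70

Count contributing orbitals for each principal shell:
n=4 → 4; n=5 → 6; n=6 → 8; n=7 → 10; n=8 → 12; n=9 → 14; n=10 → 16.
Total orbitals: 4 + 6 + 8 + 10 + 12 + 14 + 16 = 70.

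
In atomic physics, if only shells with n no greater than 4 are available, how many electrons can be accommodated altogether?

Total orbitals = 1² + 2² + 3² + 4² = 30. Doubling for spin gives 60 electrons.

60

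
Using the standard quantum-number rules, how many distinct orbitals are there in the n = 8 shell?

The n = 8 shell contains n² = 8² = 64 orbitals.

64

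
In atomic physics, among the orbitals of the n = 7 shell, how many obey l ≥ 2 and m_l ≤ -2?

15

For n = 7, l ranges over 0 … 6.
Orbitals with l ≥ 2 and m_l ≤ -2, by l: l=2 → 1; l=3 → 2; l=4 → 3; l=5 → 4; l=6 → 5.
Total orbitals: 1 + 2 + 3 + 4 + 5 = 15.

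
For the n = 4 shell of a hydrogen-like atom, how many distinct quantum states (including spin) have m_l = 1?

For n = 4, l ranges over 0 … 3.
The (l, m_l) pairs meeting m_l = 1 give: l=1 → 1; l=2 → 1; l=3 → 1.
Orbitals: 1 + 1 + 1 = 3. Each orbital carries two spin states, so 3 × 2 = 6 states.

6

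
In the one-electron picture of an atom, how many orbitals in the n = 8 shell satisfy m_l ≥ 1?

28

Per l-value: l=1 → 1; l=2 → 2; l=3 → 3; l=4 → 4; l=5 → 5; l=6 → 6; l=7 → 7.
Total orbitals: 1 + 2 + 3 + 4 + 5 + 6 + 7 = 28.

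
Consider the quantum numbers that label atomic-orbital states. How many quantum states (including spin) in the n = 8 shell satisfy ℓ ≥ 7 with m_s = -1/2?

With n = 8 the allowed ℓ are 0, 1, …, 7.
The (ℓ, m_ℓ) pairs meeting ℓ ≥ 7 give: ℓ=7 → 15.
Orbitals: 15. With m_s fixed to a single value there is one state per orbital, giving 15 states.

15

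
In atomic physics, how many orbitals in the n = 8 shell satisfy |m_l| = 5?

For n = 8, l ranges over 0 … 7.
Orbitals with |m_l| = 5, by l: l=5 → 2; l=6 → 2; l=7 → 2.
Total orbitals: 2 + 2 + 2 = 6.

6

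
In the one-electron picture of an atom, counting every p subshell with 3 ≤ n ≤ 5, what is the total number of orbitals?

A p subshell (ℓ = 1) exists for every n ≥ 2, so shells n = 3, 4, 5 each contribute one — 3 subshells.
Since each p subshell has 2·1+1 = 3 orbitals, the total is 3 × 3 = 9.

9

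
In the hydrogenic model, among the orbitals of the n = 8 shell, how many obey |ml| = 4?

8

Go through l = 0, …, 7 (the values permitted for n = 8).
Orbitals with |ml| = 4, by l: l=4 → 2; l=5 → 2; l=6 → 2; l=7 → 2.
Total orbitals: 2 + 2 + 2 + 2 = 8.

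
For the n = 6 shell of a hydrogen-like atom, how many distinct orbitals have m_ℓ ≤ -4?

3

Go through ℓ = 0, …, 5 (the values permitted for n = 6).
Per ℓ-value: ℓ=4 → 1; ℓ=5 → 2.
Total orbitals: 1 + 2 = 3.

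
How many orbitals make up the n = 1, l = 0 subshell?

A subshell has 2l+1 orbitals; with l = 0, that's 1.

1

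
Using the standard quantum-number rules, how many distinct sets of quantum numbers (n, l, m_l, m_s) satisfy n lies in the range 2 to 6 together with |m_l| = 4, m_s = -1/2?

Per-shell orbital counts meeting the constraint:
n=5 → 2; n=6 → 4.
Orbitals: 2 + 4 = 6. With m_s fixed to -1/2 there is one state per orbital, so 6 states.

6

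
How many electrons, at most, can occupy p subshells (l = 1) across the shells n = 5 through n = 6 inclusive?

12

A p subshell (l = 1) exists for every n ≥ 2, so shells n = 5, 6 each contribute one — 2 subshells.
Since each p subshell holds 2(2·1+1) = 6 electrons, the total is 2 × 6 = 12.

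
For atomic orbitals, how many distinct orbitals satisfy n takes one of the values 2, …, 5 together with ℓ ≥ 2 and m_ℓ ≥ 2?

10

Count contributing orbitals for each principal shell:
n=3 → 1; n=4 → 3; n=5 → 6.
Total orbitals: 1 + 3 + 6 = 10.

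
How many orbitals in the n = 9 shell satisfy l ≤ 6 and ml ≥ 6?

The n = 9 shell has l = 0 through 8; check each.
The (l, ml) pairs meeting l ≤ 6 and ml ≥ 6 give: l=6 → 1.
Total orbitals: 1.

1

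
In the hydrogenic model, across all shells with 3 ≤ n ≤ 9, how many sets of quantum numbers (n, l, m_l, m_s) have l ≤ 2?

Treat each shell separately and count matching orbitals:
n=3 → 9; n=4 → 9; n=5 → 9; n=6 → 9; n=7 → 9; n=8 → 9; n=9 → 9.
Orbitals: 9 + 9 + 9 + 9 + 9 + 9 + 9 = 63. Including both spin states (m_s = ±1/2) gives 2 × 63 = 126 states.

126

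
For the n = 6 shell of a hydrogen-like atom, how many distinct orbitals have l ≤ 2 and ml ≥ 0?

6

For n = 6, l ranges over 0 … 5.
Orbitals with l ≤ 2 and ml ≥ 0, by l: l=0 → 1; l=1 → 2; l=2 → 3.
Total orbitals: 1 + 2 + 3 = 6.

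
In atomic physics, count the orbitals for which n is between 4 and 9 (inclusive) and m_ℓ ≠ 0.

232

Treat each shell separately and count matching orbitals:
n=4 → 12; n=5 → 20; n=6 → 30; n=7 → 42; n=8 → 56; n=9 → 72.
Total orbitals: 12 + 20 + 30 + 42 + 56 + 72 = 232.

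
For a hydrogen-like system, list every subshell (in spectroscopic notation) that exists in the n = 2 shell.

For n = 2, l runs from 0 to 1. In spectroscopic notation l = 0,1,2,… ↔ s,p,d,f,g,h,i, so the subshells are 2s, 2p.

2s, 2p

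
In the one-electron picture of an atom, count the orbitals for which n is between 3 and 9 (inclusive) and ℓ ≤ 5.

194

For each n in the range, tally the orbitals obeying ℓ ≤ 5:
n=3 → 9; n=4 → 16; n=5 → 25; n=6 → 36; n=7 → 36; n=8 → 36; n=9 → 36.
Total orbitals: 9 + 16 + 25 + 36 + 36 + 36 + 36 = 194.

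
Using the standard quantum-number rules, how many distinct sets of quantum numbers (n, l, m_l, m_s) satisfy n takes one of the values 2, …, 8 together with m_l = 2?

Per-shell orbital counts meeting the constraint:
n=3 → 1; n=4 → 2; n=5 → 3; n=6 → 4; n=7 → 5; n=8 → 6.
Orbitals: 1 + 2 + 3 + 4 + 5 + 6 = 21. Including both spin states (m_s = ±1/2) gives 2 × 21 = 42 states.

42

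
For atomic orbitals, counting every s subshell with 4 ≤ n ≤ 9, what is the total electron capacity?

12

An s subshell (l = 0) exists for every n ≥ 1, so shells n = 4, 5, 6, 7, 8, 9 each contribute one — 6 subshells.
Since each s subshell holds 2(2·0+1) = 2 electrons, the total is 6 × 2 = 12.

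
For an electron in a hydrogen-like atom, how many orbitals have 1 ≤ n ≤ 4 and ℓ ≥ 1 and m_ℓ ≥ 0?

16

Go shell by shell, enumerating (ℓ, m_ℓ) with ℓ ≥ 1 and m_ℓ ≥ 0:
n=2 → 2; n=3 → 5; n=4 → 9.
Total orbitals: 2 + 5 + 9 = 16.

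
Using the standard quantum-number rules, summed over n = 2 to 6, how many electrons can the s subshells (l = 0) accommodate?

10

An s subshell (l = 0) exists for every n ≥ 1, so shells n = 2, 3, 4, 5, 6 each contribute one — 5 subshells.
Since each s subshell holds 2(2·0+1) = 2 electrons, the total is 5 × 2 = 10.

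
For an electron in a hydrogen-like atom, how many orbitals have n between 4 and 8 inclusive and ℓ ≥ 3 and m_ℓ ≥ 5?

10

Per-shell orbital counts meeting the constraint:
n=6 → 1; n=7 → 3; n=8 → 6.
Total orbitals: 1 + 3 + 6 = 10.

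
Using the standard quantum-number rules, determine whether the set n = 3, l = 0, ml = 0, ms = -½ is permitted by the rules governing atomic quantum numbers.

Valid

n = 3 is a positive integer. l = 0 satisfies 0 ≤ l ≤ n−1 = 2. ml = 0 lies in the range −l … +l (here 0). ms = -1/2 is one of ±1/2.
All four constraints are satisfied.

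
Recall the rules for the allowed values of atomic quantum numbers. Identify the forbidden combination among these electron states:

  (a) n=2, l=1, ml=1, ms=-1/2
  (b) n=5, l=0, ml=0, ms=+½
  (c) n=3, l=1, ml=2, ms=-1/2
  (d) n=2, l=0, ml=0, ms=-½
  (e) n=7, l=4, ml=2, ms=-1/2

(c) has |ml| = 2 > l = 1, violating −l ≤ ml ≤ l.
The remaining sets (a), (b), (d), (e) satisfy all four rules.

(c)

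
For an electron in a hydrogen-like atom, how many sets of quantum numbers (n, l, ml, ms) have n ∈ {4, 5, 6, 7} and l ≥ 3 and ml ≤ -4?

20

Per-shell orbital counts meeting the constraint:
n=5 → 1; n=6 → 3; n=7 → 6.
Orbitals: 1 + 3 + 6 = 10. Including both spin states (ms = ±1/2) gives 2 × 10 = 20 states.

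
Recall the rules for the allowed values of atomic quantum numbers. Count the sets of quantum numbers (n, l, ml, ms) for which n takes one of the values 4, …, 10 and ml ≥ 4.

Go shell by shell, enumerating (l, ml) with ml ≥ 4:
n=5 → 1; n=6 → 3; n=7 → 6; n=8 → 10; n=9 → 15; n=10 → 21.
Orbitals: 1 + 3 + 6 + 10 + 15 + 21 = 56. Including both spin states (ms = ±1/2) gives 2 × 56 = 112 states.

112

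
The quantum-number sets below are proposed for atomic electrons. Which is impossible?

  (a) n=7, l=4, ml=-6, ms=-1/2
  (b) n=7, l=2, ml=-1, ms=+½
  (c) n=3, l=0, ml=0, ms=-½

(a)

(a) has |ml| = 6 > l = 4, violating −l ≤ ml ≤ l.
The remaining sets (b), (c) satisfy all four rules.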